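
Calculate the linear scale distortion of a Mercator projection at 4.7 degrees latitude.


SF = 1 / cos(4.7) = 1 / 0.996637 = 1.003

1.003


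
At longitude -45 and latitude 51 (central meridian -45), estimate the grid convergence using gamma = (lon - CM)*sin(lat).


gamma = (-45 - -45) * sin(51) = 0 * 0.777146 = 0.0 degrees

0.0 degrees


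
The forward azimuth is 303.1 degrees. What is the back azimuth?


back azimuth = (303.1 + 180) mod 360 = 123.1 degrees

123.1 degrees


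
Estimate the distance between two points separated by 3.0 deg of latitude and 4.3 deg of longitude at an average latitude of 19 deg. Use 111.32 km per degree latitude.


dlat_km = 3.0 * 111.32 = 333.96
dlon_km = 4.3 * 111.32 * cos(19) ≈ 452.597
dist = sqrt(333.96^2 + 452.597^2) ≈ 562.5 km

562.5 km


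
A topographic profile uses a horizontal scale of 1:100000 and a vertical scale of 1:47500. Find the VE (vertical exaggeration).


VE = horizontal_scale / vertical_scale = 100000 / 47500 ≈ 2.1

2.1x


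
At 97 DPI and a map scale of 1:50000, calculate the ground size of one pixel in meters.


pixel_cm = 2.54 / 97 ≈ 0.026186 cm
ground = pixel_cm * 50000 / 100 = 2.54 * 50000 / (97 * 100) = 127000 / 9700 ≈ 13.09 m

13.09 m


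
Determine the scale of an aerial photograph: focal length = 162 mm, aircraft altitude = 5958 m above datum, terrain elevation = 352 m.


scale = f / (H - h) = 162 mm / 5606 m = 162 / 5606000 = 1:34605

1:34605


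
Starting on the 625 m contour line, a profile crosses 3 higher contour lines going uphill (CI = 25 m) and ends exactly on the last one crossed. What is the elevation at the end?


elevation = 625 + 3 * 25 = 700 m

700 m


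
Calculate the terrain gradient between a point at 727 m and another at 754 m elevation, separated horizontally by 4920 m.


gradient = (754 - 727) / 4920 = 27 / 4920 = 0.0055

0.0055


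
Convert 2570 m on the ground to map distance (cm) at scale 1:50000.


map_cm = 2570 * 100 / 50000 = 5.14 cm

5.14 cm


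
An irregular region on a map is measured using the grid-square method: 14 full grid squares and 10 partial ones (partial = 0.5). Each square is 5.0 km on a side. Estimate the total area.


effective squares = 14 + 10 * 0.5 = 19.0
area = 19.0 * 25.0 = 475.0 km^2

475.0 km^2


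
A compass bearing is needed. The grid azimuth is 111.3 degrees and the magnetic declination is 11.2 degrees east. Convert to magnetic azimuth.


magnetic azimuth = grid azimuth - declination (east +ve)
mag_az = 111.3 - 11.2 = 100.1 degrees

100.1 degrees


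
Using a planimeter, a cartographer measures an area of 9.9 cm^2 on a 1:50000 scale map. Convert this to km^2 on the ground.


ground_area = 9.9 * (50000/100)^2 = 2475000.0 m^2 = 2.475 km^2

2.475 km^2


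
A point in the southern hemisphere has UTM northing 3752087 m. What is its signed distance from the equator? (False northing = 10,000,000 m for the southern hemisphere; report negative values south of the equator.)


For southern: actual = 3752087 - 10000000 = -6247913 m

-6247913 m


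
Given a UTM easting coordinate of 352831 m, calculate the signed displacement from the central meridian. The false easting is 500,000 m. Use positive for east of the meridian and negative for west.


displacement = 352831 - 500000 = -147169 m

-147169 m


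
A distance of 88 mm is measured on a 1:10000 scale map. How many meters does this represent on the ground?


ground = 88 mm * 10000 / 1000 = 880.0 m

880.0 m


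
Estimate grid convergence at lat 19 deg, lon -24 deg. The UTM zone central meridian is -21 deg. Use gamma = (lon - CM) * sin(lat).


gamma = (-24 - -21) * sin(19) = -3 * 0.325568 = -0.977 degrees

-0.977 degrees


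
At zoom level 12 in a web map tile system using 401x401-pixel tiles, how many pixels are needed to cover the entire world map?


tiles per axis = 2^12 = 4096
total tiles = 4096^2 = 16777216
pixels per axis = 4096 * 401 = 1642496
total pixels = 1642496^2 = 2697793110016

2697793110016 pixels


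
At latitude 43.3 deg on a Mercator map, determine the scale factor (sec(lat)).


SF = 1 / cos(43.3) = 1 / 0.727773 = 1.374

1.374


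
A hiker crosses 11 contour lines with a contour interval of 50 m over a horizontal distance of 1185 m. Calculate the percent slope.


elevation change = 11 * 50 = 550 m
slope = 550 / 1185 * 100 = 46.4%

46.4%


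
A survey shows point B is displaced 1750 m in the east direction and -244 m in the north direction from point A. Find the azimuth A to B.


az = atan2(1750, -244) = 97.9 deg
adjusted to 0-360: 97.9 degrees

97.9 degrees


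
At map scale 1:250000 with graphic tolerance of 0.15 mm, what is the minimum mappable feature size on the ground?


ground = 0.15 mm * 250000 / 1000 = 37.5 m

37.5 m


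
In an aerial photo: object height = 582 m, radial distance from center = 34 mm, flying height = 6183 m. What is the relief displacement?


d = h * r / H = 582 * 34 / 6183 = 3.2 mm

3.2 mm


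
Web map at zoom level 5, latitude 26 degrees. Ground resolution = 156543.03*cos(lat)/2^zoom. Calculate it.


res = 156543.03 * cos(26) / 2^5 = 156543.03 * 0.89879405 / 32 = 4396.87 m/pixel

4396.87 m/pixel


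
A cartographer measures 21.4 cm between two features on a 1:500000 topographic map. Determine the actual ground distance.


ground = 21.4 cm * 500000 / 100 = 107000.0 m = 107.0 km

107.0 km


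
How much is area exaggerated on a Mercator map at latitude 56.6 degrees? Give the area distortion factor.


area_distortion = 1/cos^2(56.6) = 3.3

3.3


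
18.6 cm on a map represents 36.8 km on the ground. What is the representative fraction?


ground = 36.8 km = 3680000 cm; RF denominator = ground / map = 3680000 / 18.6 ≈ 197849; RF = 1:197849

1:197849


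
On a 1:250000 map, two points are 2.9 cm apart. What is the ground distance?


ground = 2.9 cm * 250000 / 100 = 7250.0 m = 7.25 km

7.25 km


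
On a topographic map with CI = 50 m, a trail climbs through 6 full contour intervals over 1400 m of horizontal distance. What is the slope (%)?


elevation change = 6 * 50 = 300 m
slope = 300 / 1400 * 100 = 21.4%

21.4%


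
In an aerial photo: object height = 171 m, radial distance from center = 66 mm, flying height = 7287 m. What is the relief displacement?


d = h * r / H = 171 * 66 / 7287 = 1.55 mm

1.55 mm


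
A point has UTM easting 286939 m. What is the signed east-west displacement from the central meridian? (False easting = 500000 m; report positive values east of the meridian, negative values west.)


displacement = 286939 - 500000 = -213061 m

-213061 m


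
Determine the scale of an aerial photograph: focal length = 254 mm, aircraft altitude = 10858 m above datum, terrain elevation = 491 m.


scale = f / (H - h) = 254 mm / 10367 m = 254 / 10367000 = 1:40815

1:40815


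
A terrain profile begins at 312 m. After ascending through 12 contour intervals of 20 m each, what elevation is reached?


elevation = 312 + 12 * 20 = 552 m

552 m


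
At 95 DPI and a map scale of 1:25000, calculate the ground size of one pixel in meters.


pixel_cm = 2.54 / 95 ≈ 0.026737 cm
ground = pixel_cm * 25000 / 100 = 2.54 * 25000 / (95 * 100) = 63500 / 9500 ≈ 6.68 m

6.68 m


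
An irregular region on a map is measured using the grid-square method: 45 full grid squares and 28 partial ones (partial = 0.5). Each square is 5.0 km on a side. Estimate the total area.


effective squares = 45 + 28 * 0.5 = 59.0
area = 59.0 * 25.0 = 1475.0 km^2

1475.0 km^2


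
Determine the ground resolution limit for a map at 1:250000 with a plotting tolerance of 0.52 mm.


ground = 0.52 mm * 250000 / 1000 = 130.0 m

130.0 m


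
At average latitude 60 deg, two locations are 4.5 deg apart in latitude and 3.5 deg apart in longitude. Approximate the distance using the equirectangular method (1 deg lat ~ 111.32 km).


dlat_km = 4.5 * 111.32 = 500.94
dlon_km = 3.5 * 111.32 * cos(60) ≈ 194.81
dist = sqrt(500.94^2 + 194.81^2) ≈ 537.5 km

537.5 km


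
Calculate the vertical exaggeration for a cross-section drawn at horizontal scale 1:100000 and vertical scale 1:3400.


VE = horizontal_scale / vertical_scale = 100000 / 3400 ≈ 29.4

29.4x


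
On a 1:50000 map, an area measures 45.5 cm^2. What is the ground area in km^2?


ground_area = 45.5 * (50000/100)^2 = 11375000.0 m^2 = 11.375 km^2

11.375 km^2


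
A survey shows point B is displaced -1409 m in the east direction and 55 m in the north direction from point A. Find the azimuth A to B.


az = atan2(-1409, 55) = -87.8 deg
adjusted to 0-360: 272.2 degrees

272.2 degrees


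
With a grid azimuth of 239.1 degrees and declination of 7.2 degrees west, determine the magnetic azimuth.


magnetic azimuth = grid azimuth - declination (east +ve)
mag_az = 239.1 - -7.2 = 246.3 degrees

246.3 degrees


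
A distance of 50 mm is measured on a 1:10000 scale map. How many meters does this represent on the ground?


ground = 50 mm * 10000 / 1000 = 500.0 m

500.0 m


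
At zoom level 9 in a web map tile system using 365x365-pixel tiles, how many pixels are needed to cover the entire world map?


tiles per axis = 2^9 = 512
total tiles = 512^2 = 262144
pixels per axis = 512 * 365 = 186880
total pixels = 186880^2 = 34924134400

34924134400 pixels


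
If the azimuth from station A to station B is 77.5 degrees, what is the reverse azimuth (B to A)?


back azimuth = (77.5 + 180) mod 360 = 257.5 degrees

257.5 degrees


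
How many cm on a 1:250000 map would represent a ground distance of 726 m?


map_cm = 726 * 100 / 250000 = 0.2904 cm ≈ 0.29 cm

0.29 cm


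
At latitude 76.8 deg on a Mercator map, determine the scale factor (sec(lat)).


SF = 1 / cos(76.8) = 1 / 0.228351 = 4.379

4.379


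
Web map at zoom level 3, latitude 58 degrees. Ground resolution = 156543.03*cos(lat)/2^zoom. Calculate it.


res = 156543.03 * cos(58) / 2^3 = 156543.03 * 0.52991926 / 8 = 10369.4 m/pixel

10369.4 m/pixel


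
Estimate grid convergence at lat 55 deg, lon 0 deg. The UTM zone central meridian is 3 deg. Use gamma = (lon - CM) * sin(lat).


gamma = (0 - 3) * sin(55) = -3 * 0.819152 = -2.457 degrees

-2.457 degrees


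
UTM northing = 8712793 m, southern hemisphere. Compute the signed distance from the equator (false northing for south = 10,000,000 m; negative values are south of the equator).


For southern: actual = 8712793 - 10000000 = -1287207 m

-1287207 m


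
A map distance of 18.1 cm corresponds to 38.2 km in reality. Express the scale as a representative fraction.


ground = 38.2 km = 3820000 cm; RF denominator = ground / map = 3820000 / 18.1 ≈ 211050; RF = 1:211050

1:211050


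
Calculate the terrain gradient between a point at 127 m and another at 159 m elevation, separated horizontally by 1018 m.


gradient = (159 - 127) / 1018 = 32 / 1018 = 0.0314

0.0314


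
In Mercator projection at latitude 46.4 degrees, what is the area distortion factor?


area_distortion = 1/cos^2(46.4) = 2.103

2.103


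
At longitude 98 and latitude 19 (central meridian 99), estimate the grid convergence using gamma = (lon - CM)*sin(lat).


gamma = (98 - 99) * sin(19) = -1 * 0.325568 = -0.326 degrees

-0.326 degrees


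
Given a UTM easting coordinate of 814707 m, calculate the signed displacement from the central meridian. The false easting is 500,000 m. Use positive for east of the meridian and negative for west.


displacement = 814707 - 500000 = 314707 m

314707 m


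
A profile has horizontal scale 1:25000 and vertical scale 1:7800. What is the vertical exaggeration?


VE = horizontal_scale / vertical_scale = 25000 / 7800 ≈ 3.2

3.2x


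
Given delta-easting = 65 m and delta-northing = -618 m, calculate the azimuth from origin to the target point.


az = atan2(65, -618) = 174.0 deg
adjusted to 0-360: 174.0 degrees

174.0 degrees


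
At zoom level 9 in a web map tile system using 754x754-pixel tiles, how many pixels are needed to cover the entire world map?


tiles per axis = 2^9 = 512
total tiles = 512^2 = 262144
pixels per axis = 512 * 754 = 386048
total pixels = 386048^2 = 149033058304

149033058304 pixels


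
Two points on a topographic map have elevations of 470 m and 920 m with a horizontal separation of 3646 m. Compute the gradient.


gradient = (920 - 470) / 3646 = 450 / 3646 = 0.1234

0.1234


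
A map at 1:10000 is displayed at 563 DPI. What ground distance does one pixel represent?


pixel_cm = 2.54 / 563 ≈ 0.004512 cm
ground = pixel_cm * 10000 / 100 = 2.54 * 10000 / (563 * 100) = 25400 / 56300 ≈ 0.45 m

0.45 m


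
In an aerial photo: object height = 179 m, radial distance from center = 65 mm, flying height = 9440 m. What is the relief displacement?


d = h * r / H = 179 * 65 / 9440 = 1.23 mm

1.23 mm


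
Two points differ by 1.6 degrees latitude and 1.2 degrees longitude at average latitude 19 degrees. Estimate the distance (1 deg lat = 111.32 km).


dlat_km = 1.6 * 111.32 = 178.112
dlon_km = 1.2 * 111.32 * cos(19) ≈ 126.306
dist = sqrt(178.112^2 + 126.306^2) ≈ 218.4 km

218.4 km


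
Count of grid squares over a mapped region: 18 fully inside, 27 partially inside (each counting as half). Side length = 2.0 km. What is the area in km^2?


effective squares = 18 + 27 * 0.5 = 31.5
area = 31.5 * 4.0 = 126.0 km^2

126.0 km^2


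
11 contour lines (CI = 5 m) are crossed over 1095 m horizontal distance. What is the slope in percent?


elevation change = 11 * 5 = 55 m
slope = 55 / 1095 * 100 = 5.0%

5.0%


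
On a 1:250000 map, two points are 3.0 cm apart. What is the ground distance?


ground = 3.0 cm * 250000 / 100 = 7500.0 m = 7.5 km

7.5 km


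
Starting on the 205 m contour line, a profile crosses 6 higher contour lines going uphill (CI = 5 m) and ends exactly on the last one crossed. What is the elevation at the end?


elevation = 205 + 6 * 5 = 235 m

235 m


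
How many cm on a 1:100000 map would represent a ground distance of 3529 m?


map_cm = 3529 * 100 / 100000 = 3.529 cm ≈ 3.53 cm

3.53 cm


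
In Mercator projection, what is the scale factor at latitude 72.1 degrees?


SF = 1 / cos(72.1) = 1 / 0.307357 = 3.254

3.254


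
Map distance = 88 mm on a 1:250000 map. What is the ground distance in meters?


ground = 88 mm * 250000 / 1000 = 22000.0 m

22000.0 m


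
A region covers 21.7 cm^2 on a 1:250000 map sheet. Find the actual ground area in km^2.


ground_area = 21.7 * (250000/100)^2 = 135625000.0 m^2 = 135.625 km^2

135.625 km^2


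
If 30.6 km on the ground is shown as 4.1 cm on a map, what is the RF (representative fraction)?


ground = 30.6 km = 3060000 cm; RF denominator = ground / map = 3060000 / 4.1 ≈ 746341; RF = 1:746341

1:746341


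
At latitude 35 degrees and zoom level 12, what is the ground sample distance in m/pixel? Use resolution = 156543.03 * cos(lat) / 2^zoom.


res = 156543.03 * cos(35) / 2^12 = 156543.03 * 0.81915204 / 4096 = 31.31 m/pixel

31.31 m/pixel


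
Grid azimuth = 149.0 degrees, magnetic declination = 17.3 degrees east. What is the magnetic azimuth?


magnetic azimuth = grid azimuth - declination (east +ve)
mag_az = 149.0 - 17.3 = 131.7 degrees

131.7 degrees


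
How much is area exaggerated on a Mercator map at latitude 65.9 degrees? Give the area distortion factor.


area_distortion = 1/cos^2(65.9) = 5.998

5.998


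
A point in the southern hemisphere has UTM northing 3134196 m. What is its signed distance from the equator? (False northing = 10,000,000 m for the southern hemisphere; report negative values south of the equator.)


For southern: actual = 3134196 - 10000000 = -6865804 m

-6865804 m


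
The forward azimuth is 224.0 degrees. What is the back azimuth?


back azimuth = (224.0 + 180) mod 360 = 44.0 degrees

44.0 degrees


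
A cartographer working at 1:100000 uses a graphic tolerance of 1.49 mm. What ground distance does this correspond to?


ground = 1.49 mm * 100000 / 1000 = 149.0 m

149.0 m


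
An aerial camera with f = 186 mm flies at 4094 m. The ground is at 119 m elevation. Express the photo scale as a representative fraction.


scale = f / (H - h) = 186 mm / 3975 m = 186 / 3975000 = 1:21371

1:21371


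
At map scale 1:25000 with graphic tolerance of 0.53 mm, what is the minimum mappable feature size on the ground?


ground = 0.53 mm * 25000 / 1000 = 13.25 m

13.25 m


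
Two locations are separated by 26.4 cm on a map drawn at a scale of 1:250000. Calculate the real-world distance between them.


ground = 26.4 cm * 250000 / 100 = 66000.0 m = 66.0 km

66.0 km


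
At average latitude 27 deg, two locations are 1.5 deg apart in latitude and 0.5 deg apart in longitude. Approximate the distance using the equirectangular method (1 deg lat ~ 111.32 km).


dlat_km = 1.5 * 111.32 = 166.98
dlon_km = 0.5 * 111.32 * cos(27) ≈ 49.593
dist = sqrt(166.98^2 + 49.593^2) ≈ 174.2 km

174.2 km


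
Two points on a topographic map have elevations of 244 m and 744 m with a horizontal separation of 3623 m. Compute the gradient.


gradient = (744 - 244) / 3623 = 500 / 3623 = 0.138

0.138


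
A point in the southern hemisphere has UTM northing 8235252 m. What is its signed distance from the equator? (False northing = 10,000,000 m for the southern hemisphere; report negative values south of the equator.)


For southern: actual = 8235252 - 10000000 = -1764748 m

-1764748 m


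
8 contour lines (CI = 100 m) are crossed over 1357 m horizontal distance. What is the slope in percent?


elevation change = 8 * 100 = 800 m
slope = 800 / 1357 * 100 = 59.0%

59.0%


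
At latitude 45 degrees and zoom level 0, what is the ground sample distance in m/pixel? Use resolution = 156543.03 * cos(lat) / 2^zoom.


res = 156543.03 * cos(45) / 2^0 = 156543.03 * 0.70710678 / 1 = 110692.64 m/pixel

110692.64 m/pixel


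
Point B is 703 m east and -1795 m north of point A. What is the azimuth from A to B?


az = atan2(703, -1795) = 158.6 deg
adjusted to 0-360: 158.6 degrees

158.6 degrees


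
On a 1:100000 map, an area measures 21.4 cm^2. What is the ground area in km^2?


ground_area = 21.4 * (100000/100)^2 = 21400000.0 m^2 = 21.4 km^2

21.4 km^2


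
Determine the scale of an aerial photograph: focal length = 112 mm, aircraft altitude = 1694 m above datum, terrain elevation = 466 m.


scale = f / (H - h) = 112 mm / 1228 m = 112 / 1228000 = 1:10964

1:10964


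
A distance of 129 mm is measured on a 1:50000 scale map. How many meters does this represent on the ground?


ground = 129 mm * 50000 / 1000 = 6450.0 m

6450.0 m


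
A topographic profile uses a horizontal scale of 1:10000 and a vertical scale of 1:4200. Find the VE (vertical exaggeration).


VE = horizontal_scale / vertical_scale = 10000 / 4200 ≈ 2.4

2.4x


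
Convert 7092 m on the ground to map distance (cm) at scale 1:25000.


map_cm = 7092 * 100 / 25000 = 28.368 cm ≈ 28.37 cm

28.37 cm


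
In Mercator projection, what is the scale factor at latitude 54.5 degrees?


SF = 1 / cos(54.5) = 1 / 0.580703 = 1.722

1.722


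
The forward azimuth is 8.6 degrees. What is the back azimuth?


back azimuth = (8.6 + 180) mod 360 = 188.6 degrees

188.6 degrees


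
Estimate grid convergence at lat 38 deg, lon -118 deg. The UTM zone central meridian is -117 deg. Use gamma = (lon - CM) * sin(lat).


gamma = (-118 - -117) * sin(38) = -1 * 0.615661 = -0.616 degrees

-0.616 degrees


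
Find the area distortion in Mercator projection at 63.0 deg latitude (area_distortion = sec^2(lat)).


area_distortion = 1/cos^2(63.0) = 4.852

4.852


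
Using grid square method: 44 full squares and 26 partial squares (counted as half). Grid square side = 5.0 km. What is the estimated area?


effective squares = 44 + 26 * 0.5 = 57.0
area = 57.0 * 25.0 = 1425.0 km^2

1425.0 km^2


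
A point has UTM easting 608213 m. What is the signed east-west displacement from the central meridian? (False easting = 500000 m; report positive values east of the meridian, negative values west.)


displacement = 608213 - 500000 = 108213 m

108213 m


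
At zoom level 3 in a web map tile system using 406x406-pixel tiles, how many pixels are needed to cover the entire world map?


tiles per axis = 2^3 = 8
total tiles = 8^2 = 64
pixels per axis = 8 * 406 = 3248
total pixels = 3248^2 = 10549504

10549504 pixels


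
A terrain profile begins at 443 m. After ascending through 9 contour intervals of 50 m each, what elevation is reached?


elevation = 443 + 9 * 50 = 893 m

893 m


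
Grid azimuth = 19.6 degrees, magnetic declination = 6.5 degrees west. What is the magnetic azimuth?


magnetic azimuth = grid azimuth - declination (east +ve)
mag_az = 19.6 - -6.5 = 26.1 degrees

26.1 degrees


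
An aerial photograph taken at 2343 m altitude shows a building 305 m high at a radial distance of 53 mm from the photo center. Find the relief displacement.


d = h * r / H = 305 * 53 / 2343 = 6.9 mm

6.9 mm


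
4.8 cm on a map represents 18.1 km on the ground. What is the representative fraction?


ground = 18.1 km = 1810000 cm; RF denominator = ground / map = 1810000 / 4.8 ≈ 377083; RF = 1:377083

1:377083


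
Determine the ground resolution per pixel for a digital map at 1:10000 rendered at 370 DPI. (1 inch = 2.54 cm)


pixel_cm = 2.54 / 370 ≈ 0.006865 cm
ground = pixel_cm * 10000 / 100 = 2.54 * 10000 / (370 * 100) = 25400 / 37000 ≈ 0.69 m

0.69 m


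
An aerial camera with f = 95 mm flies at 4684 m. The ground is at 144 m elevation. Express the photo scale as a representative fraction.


scale = f / (H - h) = 95 mm / 4540 m = 95 / 4540000 = 1:47789

1:47789


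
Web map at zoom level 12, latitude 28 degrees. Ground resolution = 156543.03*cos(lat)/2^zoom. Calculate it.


res = 156543.03 * cos(28) / 2^12 = 156543.03 * 0.88294759 / 4096 = 33.74 m/pixel

33.74 m/pixel


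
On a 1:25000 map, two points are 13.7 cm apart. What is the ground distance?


ground = 13.7 cm * 25000 / 100 = 3425.0 m = 3.425 km

3.425 km


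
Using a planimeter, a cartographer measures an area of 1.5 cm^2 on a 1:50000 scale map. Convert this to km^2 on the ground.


ground_area = 1.5 * (50000/100)^2 = 375000.0 m^2 = 0.375 km^2

0.375 km^2


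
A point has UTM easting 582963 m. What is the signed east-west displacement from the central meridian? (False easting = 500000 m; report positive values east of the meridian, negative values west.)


displacement = 582963 - 500000 = 82963 m

82963 m


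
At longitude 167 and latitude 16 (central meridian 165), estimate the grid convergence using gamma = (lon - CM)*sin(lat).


gamma = (167 - 165) * sin(16) = 2 * 0.275637 = 0.551 degrees

0.551 degrees


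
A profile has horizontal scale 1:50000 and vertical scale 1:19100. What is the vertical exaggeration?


VE = horizontal_scale / vertical_scale = 50000 / 19100 ≈ 2.6

2.6x


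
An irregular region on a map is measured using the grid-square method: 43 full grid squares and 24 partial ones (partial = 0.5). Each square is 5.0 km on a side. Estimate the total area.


effective squares = 43 + 24 * 0.5 = 55.0
area = 55.0 * 25.0 = 1375.0 km^2

1375.0 km^2


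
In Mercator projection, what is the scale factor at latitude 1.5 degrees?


SF = 1 / cos(1.5) = 1 / 0.999657 = 1.0

1.0


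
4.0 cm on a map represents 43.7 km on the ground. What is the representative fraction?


ground = 43.7 km = 4370000 cm; RF denominator = ground / map = 4370000 / 4.0 = 1092500; RF = 1:1092500

1:1092500


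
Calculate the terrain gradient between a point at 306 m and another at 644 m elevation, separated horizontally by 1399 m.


gradient = (644 - 306) / 1399 = 338 / 1399 = 0.2416

0.2416


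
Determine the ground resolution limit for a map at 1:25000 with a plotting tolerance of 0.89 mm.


ground = 0.89 mm * 25000 / 1000 = 22.25 m

22.25 m


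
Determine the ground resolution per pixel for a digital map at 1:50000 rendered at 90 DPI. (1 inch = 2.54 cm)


pixel_cm = 2.54 / 90 ≈ 0.028222 cm
ground = pixel_cm * 50000 / 100 = 2.54 * 50000 / (90 * 100) = 127000 / 9000 ≈ 14.11 m

14.11 m


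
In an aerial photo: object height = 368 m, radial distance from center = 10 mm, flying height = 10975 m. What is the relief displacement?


d = h * r / H = 368 * 10 / 10975 = 0.34 mm

0.34 mm


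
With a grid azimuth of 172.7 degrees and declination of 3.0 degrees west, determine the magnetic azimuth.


magnetic azimuth = grid azimuth - declination (east +ve)
mag_az = 172.7 - -3.0 = 175.7 degrees

175.7 degrees


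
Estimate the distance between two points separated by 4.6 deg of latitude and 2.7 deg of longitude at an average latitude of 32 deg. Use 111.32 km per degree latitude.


dlat_km = 4.6 * 111.32 = 512.072
dlon_km = 2.7 * 111.32 * cos(32) ≈ 254.893
dist = sqrt(512.072^2 + 254.893^2) ≈ 572.0 km

572.0 km


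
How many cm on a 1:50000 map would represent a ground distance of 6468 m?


map_cm = 6468 * 100 / 50000 = 12.936 cm ≈ 12.94 cm

12.94 cm


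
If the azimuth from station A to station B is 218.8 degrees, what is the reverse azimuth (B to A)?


back azimuth = (218.8 + 180) mod 360 = 38.8 degrees

38.8 degrees


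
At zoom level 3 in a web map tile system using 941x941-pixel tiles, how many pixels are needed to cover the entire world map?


tiles per axis = 2^3 = 8
total tiles = 8^2 = 64
pixels per axis = 8 * 941 = 7528
total pixels = 7528^2 = 56670784

56670784 pixels


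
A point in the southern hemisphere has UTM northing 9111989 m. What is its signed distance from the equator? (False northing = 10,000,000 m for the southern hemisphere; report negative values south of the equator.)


For southern: actual = 9111989 - 10000000 = -888011 m

-888011 m


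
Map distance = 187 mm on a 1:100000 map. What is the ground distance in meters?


ground = 187 mm * 100000 / 1000 = 18700.0 m

18700.0 m


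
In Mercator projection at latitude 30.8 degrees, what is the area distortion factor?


area_distortion = 1/cos^2(30.8) = 1.355

1.355


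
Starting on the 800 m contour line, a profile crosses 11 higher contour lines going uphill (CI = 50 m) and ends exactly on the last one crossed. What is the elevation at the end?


elevation = 800 + 11 * 50 = 1350 m

1350 m


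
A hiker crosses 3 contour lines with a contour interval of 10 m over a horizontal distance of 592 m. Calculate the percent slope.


elevation change = 3 * 10 = 30 m
slope = 30 / 592 * 100 = 5.1%

5.1%


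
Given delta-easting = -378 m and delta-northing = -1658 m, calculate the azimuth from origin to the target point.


az = atan2(-378, -1658) = -167.2 deg
adjusted to 0-360: 192.8 degrees

192.8 degrees


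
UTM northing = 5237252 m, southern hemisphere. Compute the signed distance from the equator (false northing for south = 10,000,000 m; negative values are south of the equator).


For southern: actual = 5237252 - 10000000 = -4762748 m

-4762748 m


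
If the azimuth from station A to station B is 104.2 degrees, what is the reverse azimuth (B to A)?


back azimuth = (104.2 + 180) mod 360 = 284.2 degrees

284.2 degrees


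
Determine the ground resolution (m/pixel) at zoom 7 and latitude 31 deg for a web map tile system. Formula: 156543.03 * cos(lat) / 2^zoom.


res = 156543.03 * cos(31) / 2^7 = 156543.03 * 0.8571673 / 128 = 1048.31 m/pixel

1048.31 m/pixel


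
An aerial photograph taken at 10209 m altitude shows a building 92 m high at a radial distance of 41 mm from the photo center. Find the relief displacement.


d = h * r / H = 92 * 41 / 10209 = 0.37 mm

0.37 mm


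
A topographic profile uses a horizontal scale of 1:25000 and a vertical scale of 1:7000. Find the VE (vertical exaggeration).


VE = horizontal_scale / vertical_scale = 25000 / 7000 ≈ 3.6

3.6x


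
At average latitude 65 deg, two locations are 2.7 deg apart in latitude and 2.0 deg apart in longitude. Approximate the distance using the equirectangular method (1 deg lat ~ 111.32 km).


dlat_km = 2.7 * 111.32 = 300.564
dlon_km = 2.0 * 111.32 * cos(65) ≈ 94.092
dist = sqrt(300.564^2 + 94.092^2) ≈ 314.9 km

314.9 km


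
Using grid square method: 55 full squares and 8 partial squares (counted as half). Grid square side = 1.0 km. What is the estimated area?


effective squares = 55 + 8 * 0.5 = 59.0
area = 59.0 * 1.0 = 59.0 km^2

59.0 km^2


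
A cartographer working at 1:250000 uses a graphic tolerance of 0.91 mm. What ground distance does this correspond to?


ground = 0.91 mm * 250000 / 1000 = 227.5 m

227.5 m


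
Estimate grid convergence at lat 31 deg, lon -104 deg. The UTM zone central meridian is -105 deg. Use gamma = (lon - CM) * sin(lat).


gamma = (-104 - -105) * sin(31) = 1 * 0.515038 = 0.515 degrees

0.515 degrees


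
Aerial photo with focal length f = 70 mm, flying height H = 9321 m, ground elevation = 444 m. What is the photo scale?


scale = f / (H - h) = 70 mm / 8877 m = 70 / 8877000 = 1:126814

1:126814


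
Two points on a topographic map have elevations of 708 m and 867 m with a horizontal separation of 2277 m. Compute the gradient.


gradient = (867 - 708) / 2277 = 159 / 2277 = 0.0698

0.0698


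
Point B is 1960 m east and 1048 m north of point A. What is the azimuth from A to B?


az = atan2(1960, 1048) = 61.9 deg
adjusted to 0-360: 61.9 degrees

61.9 degrees


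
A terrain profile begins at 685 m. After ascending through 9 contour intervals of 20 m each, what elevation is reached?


elevation = 685 + 9 * 20 = 865 m

865 m


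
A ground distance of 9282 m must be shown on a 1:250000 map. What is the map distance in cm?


map_cm = 9282 * 100 / 250000 = 3.7128 cm ≈ 3.71 cm

3.71 cm


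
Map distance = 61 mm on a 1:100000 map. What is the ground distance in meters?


ground = 61 mm * 100000 / 1000 = 6100.0 m

6100.0 m


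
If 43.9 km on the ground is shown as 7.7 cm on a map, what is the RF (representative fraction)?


ground = 43.9 km = 4390000 cm; RF denominator = ground / map = 4390000 / 7.7 ≈ 570130; RF = 1:570130

1:570130


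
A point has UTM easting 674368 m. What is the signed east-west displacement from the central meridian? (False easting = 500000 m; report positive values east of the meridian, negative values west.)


displacement = 674368 - 500000 = 174368 m

174368 m


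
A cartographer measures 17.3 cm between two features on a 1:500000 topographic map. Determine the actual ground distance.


ground = 17.3 cm * 500000 / 100 = 86500.0 m = 86.5 km

86.5 km


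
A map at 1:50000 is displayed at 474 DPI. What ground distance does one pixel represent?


pixel_cm = 2.54 / 474 ≈ 0.005359 cm
ground = pixel_cm * 50000 / 100 = 2.54 * 50000 / (474 * 100) = 127000 / 47400 ≈ 2.68 m

2.68 m


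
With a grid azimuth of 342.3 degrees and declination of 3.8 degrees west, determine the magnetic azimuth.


magnetic azimuth = grid azimuth - declination (east +ve)
mag_az = 342.3 - -3.8 = 346.1 degrees

346.1 degrees


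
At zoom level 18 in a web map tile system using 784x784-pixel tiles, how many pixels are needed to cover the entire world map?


tiles per axis = 2^18 = 262144
total tiles = 262144^2 = 68719476736
pixels per axis = 262144 * 784 = 205520896
total pixels = 205520896^2 = 42238838692642816

42238838692642816 pixels


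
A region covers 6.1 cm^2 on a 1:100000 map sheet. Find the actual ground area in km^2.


ground_area = 6.1 * (100000/100)^2 = 6100000.0 m^2 = 6.1 km^2

6.1 km^2


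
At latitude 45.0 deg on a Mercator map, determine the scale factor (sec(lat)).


SF = 1 / cos(45.0) = 1 / 0.707107 = 1.414

1.414


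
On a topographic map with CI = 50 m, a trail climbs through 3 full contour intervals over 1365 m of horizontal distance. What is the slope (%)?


elevation change = 3 * 50 = 150 m
slope = 150 / 1365 * 100 = 11.0%

11.0%


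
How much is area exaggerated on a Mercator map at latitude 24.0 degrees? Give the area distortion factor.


area_distortion = 1/cos^2(24.0) = 1.198

1.198


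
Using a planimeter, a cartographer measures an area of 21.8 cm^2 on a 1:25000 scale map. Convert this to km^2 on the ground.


ground_area = 21.8 * (25000/100)^2 = 1362500.0 m^2 = 1.3625 km^2 ≈ 1.363 km^2

1.363 km^2


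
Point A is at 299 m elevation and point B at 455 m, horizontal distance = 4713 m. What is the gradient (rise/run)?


gradient = (455 - 299) / 4713 = 156 / 4713 = 0.0331

0.0331


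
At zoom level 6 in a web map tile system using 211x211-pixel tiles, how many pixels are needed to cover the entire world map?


tiles per axis = 2^6 = 64
total tiles = 64^2 = 4096
pixels per axis = 64 * 211 = 13504
total pixels = 13504^2 = 182358016

182358016 pixels


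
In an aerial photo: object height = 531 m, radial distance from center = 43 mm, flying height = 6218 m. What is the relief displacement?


d = h * r / H = 531 * 43 / 6218 = 3.67 mm

3.67 mm


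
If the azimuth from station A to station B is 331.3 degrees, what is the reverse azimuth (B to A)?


back azimuth = (331.3 + 180) mod 360 = 151.3 degrees

151.3 degrees


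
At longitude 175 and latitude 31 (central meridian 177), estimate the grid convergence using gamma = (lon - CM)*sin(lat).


gamma = (175 - 177) * sin(31) = -2 * 0.515038 = -1.03 degrees

-1.03 degrees


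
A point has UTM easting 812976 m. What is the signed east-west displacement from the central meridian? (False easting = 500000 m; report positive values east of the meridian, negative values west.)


displacement = 812976 - 500000 = 312976 m

312976 m


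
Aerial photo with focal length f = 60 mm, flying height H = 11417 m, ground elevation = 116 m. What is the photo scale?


scale = f / (H - h) = 60 mm / 11301 m = 60 / 11301000 = 1:188350

1:188350


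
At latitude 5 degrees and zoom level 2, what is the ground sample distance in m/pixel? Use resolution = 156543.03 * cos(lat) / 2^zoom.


res = 156543.03 * cos(5) / 2^2 = 156543.03 * 0.9961947 / 4 = 38986.83 m/pixel

38986.83 m/pixel


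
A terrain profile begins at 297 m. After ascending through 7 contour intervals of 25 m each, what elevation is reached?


elevation = 297 + 7 * 25 = 472 m

472 m


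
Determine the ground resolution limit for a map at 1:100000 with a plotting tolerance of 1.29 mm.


ground = 1.29 mm * 100000 / 1000 = 129.0 m

129.0 m


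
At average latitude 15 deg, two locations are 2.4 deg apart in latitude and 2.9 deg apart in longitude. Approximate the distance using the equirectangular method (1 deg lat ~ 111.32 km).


dlat_km = 2.4 * 111.32 = 267.168
dlon_km = 2.9 * 111.32 * cos(15) ≈ 311.828
dist = sqrt(267.168^2 + 311.828^2) ≈ 410.6 km

410.6 km


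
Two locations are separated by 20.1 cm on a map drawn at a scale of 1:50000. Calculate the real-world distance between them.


ground = 20.1 cm * 50000 / 100 = 10050.0 m = 10.05 km

10.05 km


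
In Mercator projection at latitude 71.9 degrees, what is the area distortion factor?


area_distortion = 1/cos^2(71.9) = 10.361

10.361


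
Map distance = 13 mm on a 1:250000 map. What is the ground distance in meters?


ground = 13 mm * 250000 / 1000 = 3250.0 m

3250.0 m


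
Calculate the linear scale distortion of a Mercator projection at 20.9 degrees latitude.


SF = 1 / cos(20.9) = 1 / 0.934204 = 1.07

1.07


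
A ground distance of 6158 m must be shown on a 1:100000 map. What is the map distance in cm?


map_cm = 6158 * 100 / 100000 = 6.158 cm ≈ 6.16 cm

6.16 cm


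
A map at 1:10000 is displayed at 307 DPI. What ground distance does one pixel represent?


pixel_cm = 2.54 / 307 ≈ 0.008274 cm
ground = pixel_cm * 10000 / 100 = 2.54 * 10000 / (307 * 100) = 25400 / 30700 ≈ 0.83 m

0.83 m


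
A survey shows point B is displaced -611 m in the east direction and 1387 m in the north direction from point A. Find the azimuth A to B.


az = atan2(-611, 1387) = -23.8 deg
adjusted to 0-360: 336.2 degrees

336.2 degrees


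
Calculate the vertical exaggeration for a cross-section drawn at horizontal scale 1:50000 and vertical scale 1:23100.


VE = horizontal_scale / vertical_scale = 50000 / 23100 ≈ 2.2

2.2x


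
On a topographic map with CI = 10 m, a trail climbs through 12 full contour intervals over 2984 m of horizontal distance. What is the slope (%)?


elevation change = 12 * 10 = 120 m
slope = 120 / 2984 * 100 = 4.0%

4.0%


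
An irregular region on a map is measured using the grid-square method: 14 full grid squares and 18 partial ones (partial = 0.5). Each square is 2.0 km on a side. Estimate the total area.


effective squares = 14 + 18 * 0.5 = 23.0
area = 23.0 * 4.0 = 92.0 km^2

92.0 km^2


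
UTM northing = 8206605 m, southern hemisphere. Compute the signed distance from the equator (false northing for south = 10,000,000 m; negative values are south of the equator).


For southern: actual = 8206605 - 10000000 = -1793395 m

-1793395 m


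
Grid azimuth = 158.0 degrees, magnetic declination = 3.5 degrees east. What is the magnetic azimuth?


magnetic azimuth = grid azimuth - declination (east +ve)
mag_az = 158.0 - 3.5 = 154.5 degrees

154.5 degrees


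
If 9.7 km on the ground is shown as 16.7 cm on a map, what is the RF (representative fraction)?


ground = 9.7 km = 970000 cm; RF denominator = ground / map = 970000 / 16.7 ≈ 58084; RF = 1:58084

1:58084


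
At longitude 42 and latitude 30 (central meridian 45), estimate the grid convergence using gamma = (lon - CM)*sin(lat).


gamma = (42 - 45) * sin(30) = -3 * 0.5 = -1.5 degrees

-1.5 degrees


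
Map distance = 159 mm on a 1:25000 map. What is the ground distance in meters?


ground = 159 mm * 25000 / 1000 = 3975.0 m

3975.0 m


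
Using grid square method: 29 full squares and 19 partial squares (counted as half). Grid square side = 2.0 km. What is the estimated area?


effective squares = 29 + 19 * 0.5 = 38.5
area = 38.5 * 4.0 = 154.0 km^2

154.0 km^2


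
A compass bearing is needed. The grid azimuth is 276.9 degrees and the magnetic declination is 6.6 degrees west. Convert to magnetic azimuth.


magnetic azimuth = grid azimuth - declination (east +ve)
mag_az = 276.9 - -6.6 = 283.5 degrees

283.5 degrees


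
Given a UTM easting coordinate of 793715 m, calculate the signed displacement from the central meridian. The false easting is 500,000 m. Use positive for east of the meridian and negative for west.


displacement = 793715 - 500000 = 293715 m

293715 m


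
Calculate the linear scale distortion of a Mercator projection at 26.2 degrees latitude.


SF = 1 / cos(26.2) = 1 / 0.897258 = 1.115

1.115


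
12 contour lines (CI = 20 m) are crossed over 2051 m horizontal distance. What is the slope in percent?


elevation change = 12 * 20 = 240 m
slope = 240 / 2051 * 100 = 11.7%

11.7%


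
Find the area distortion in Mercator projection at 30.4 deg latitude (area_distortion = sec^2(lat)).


area_distortion = 1/cos^2(30.4) = 1.344

1.344


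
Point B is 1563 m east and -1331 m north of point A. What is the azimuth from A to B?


az = atan2(1563, -1331) = 130.4 deg
adjusted to 0-360: 130.4 degrees

130.4 degrees


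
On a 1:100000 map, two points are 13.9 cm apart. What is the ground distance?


ground = 13.9 cm * 100000 / 100 = 13900.0 m = 13.9 km

13.9 km


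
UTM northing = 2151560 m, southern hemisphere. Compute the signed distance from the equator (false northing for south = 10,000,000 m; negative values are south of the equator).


For southern: actual = 2151560 - 10000000 = -7848440 m

-7848440 m
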